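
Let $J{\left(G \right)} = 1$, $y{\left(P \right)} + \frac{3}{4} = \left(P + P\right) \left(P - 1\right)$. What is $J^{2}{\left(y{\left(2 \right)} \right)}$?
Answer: $1$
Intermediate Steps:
$y{\left(P \right)} = - \frac{3}{4} + 2 P \left(-1 + P\right)$ ($y{\left(P \right)} = - \frac{3}{4} + \left(P + P\right) \left(P - 1\right) = - \frac{3}{4} + 2 P \left(-1 + P\right)$)
$J^{2}{\left(y{\left(2 \right)} \right)} = 1^{2} = 1$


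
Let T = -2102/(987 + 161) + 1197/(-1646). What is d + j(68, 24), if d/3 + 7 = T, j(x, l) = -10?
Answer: -9134999/236201 ≈ -38.675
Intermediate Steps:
T = -604256/236201 (T = -2102/1148 + 1197*(-1/1646) = -2102*1/1148 - 1197/1646 = -1051/574 - 1197/1646 = -604256/236201 ≈ -2.5582)
d = -6772989/236201 (d = -21 + 3*(-604256/236201) = -21 - 1812768/236201 = -6772989/236201 ≈ -28.675)
d + j(68, 24) = -6772989/236201 - 10 = -9134999/236201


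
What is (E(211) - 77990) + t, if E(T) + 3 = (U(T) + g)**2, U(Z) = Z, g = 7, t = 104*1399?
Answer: 115027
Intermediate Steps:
t = 145496
E(T) = -3 + (7 + T)**2 (E(T) = -3 + (T + 7)**2 = -3 + (7 + T)**2)
(E(211) - 77990) + t = ((-3 + (7 + 211)**2) - 77990) + 145496 = ((-3 + 218**2) - 77990) + 145496 = ((-3 + 47524) - 77990) + 145496 = (47521 - 77990) + 145496 = -30469 + 145496 = 115027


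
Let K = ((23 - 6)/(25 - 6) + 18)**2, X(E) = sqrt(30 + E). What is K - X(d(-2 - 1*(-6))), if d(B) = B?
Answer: 128881/361 - sqrt(34) ≈ 351.18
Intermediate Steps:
K = 128881/361 (K = (17/19 + 18)**2 = (359/19)**2 = 128881/361 ≈ 357.01)
K - X(d(-2 - 1*(-6))) = 128881/361 - sqrt(30 + (-2 - 1*(-6))) = 128881/361 - sqrt(30 + (-2 + 6)) = 128881/361 - sqrt(30 + 4) = 128881/361 - sqrt(34)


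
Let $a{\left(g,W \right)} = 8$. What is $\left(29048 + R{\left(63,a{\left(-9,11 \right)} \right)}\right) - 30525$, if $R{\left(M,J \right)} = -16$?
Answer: $-1493$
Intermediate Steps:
$\left(29048 + R{\left(63,a{\left(-9,11 \right)} \right)}\right) - 30525 = \left(29048 - 16\right) - 30525 = 29032 - 30525 = -1493$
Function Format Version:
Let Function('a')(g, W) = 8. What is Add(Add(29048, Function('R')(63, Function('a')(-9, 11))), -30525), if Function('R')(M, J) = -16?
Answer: -1493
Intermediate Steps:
Add(Add(29048, Function('R')(63, Function('a')(-9, 11))), -30525) = Add(Add(29048, -16), -30525) = Add(29032, -30525) = -1493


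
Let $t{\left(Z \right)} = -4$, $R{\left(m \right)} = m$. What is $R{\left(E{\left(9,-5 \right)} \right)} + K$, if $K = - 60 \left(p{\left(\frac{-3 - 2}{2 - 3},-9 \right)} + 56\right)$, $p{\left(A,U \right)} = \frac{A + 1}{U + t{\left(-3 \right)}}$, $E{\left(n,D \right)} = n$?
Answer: $- \frac{43203}{13} \approx -3323.3$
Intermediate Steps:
$p{\left(A,U \right)} = \frac{1 + A}{-4 + U}$ ($p{\left(A,U \right)} = \frac{A + 1}{U - 4} = \frac{1 + A}{-4 + U}$)
$K = - \frac{43320}{13}$ ($K = - 60 \left(\frac{1 + \frac{-3 - 2}{2 - 3}}{-4 - 9} + 56\right) = - 60 \left(\frac{1 - \frac{5}{-1}}{-13} + 56\right) = - 60 \left(- \frac{1 - -5}{13} + 56\right) = - 60 \left(- \frac{1 + 5}{13} + 56\right) = - 60 \left(\left(- \frac{1}{13}\right) 6 + 56\right) = - 60 \left(- \frac{6}{13} + 56\right) = \left(-60\right) \frac{722}{13} = - \frac{43320}{13} \approx -3332.3$)
$R{\left(E{\left(9,-5 \right)} \right)} + K = 9 - \frac{43320}{13} = - \frac{43203}{13}$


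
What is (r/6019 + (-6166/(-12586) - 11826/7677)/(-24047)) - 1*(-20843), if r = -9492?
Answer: 16192704054542782932/776948101162597 ≈ 20841.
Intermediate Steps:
(r/6019 + (-6166/(-12586) - 11826/7677)/(-24047)) - 1*(-20843) = (-9492/6019 + (-6166/(-12586) - 11826/7677)/(-24047)) - 1*(-20843) = (-9492*1/6019 + (-6166*(-1/12586) - 11826*1/7677)*(-1/24047)) + 20843 = (-9492/6019 + (3083/6293 - 1314/853)*(-1/24047)) + 20843 = (-9492/6019 - 5639203/5367929*(-1/24047)) + 20843 = (-9492/6019 + 5639203/129082588663) + 20843 = -1225217989226339/776948101162597 + 20843 = 16192704054542782932/776948101162597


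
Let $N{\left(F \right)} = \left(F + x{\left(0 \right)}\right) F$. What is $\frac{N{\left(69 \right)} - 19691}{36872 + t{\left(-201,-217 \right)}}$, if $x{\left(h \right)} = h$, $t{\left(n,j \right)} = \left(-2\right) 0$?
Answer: $- \frac{7465}{18436} \approx -0.40491$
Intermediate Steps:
$t{\left(n,j \right)} = 0$
$N{\left(F \right)} = F^{2}$ ($N{\left(F \right)} = \left(F + 0\right) F = F F = F^{2}$)
$\frac{N{\left(69 \right)} - 19691}{36872 + t{\left(-201,-217 \right)}} = \frac{69^{2} - 19691}{36872 + 0} = \frac{4761 - 19691}{36872} = \left(-14930\right) \frac{1}{36872} = - \frac{7465}{18436}$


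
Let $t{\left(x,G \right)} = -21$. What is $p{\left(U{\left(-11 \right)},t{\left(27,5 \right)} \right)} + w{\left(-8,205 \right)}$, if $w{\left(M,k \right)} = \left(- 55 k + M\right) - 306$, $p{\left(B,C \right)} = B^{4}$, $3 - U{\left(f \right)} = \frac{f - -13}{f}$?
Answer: $- \frac{168173924}{14641} \approx -11487.0$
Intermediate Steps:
$U{\left(f \right)} = 3 - \frac{13 + f}{f}$ ($U{\left(f \right)} = 3 - \frac{f - -13}{f} = 3 - \frac{f + 13}{f} = 3 - \frac{13 + f}{f}$)
$w{\left(M,k \right)} = -306 + M - 55 k$ ($w{\left(M,k \right)} = \left(M - 55 k\right) - 306 = -306 + M - 55 k$)
$p{\left(U{\left(-11 \right)},t{\left(27,5 \right)} \right)} + w{\left(-8,205 \right)} = \left(2 - \frac{13}{-11}\right)^{4} - 11589 = \left(2 - - \frac{13}{11}\right)^{4} - 11589 = \left(2 + \frac{13}{11}\right)^{4} - 11589 = \left(\frac{35}{11}\right)^{4} - 11589 = \frac{1500625}{14641} - 11589 = - \frac{168173924}{14641}$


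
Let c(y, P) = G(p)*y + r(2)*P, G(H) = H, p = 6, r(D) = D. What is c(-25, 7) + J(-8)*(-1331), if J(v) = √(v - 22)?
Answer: -136 - 1331*I*√30 ≈ -136.0 - 7290.2*I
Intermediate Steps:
J(v) = √(-22 + v)
c(y, P) = 2*P + 6*y (c(y, P) = 6*y + 2*P = 2*P + 6*y)
c(-25, 7) + J(-8)*(-1331) = (2*7 + 6*(-25)) + √(-22 - 8)*(-1331) = (14 - 150) + √(-30)*(-1331) = -136 + (I*√30)*(-1331) = -136 - 1331*I*√30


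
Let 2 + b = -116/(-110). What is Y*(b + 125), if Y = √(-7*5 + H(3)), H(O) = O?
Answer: 27292*I*√2/55 ≈ 701.76*I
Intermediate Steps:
b = -52/55 (b = -2 - 116/(-110) = -2 - 116*(-1/110) = -2 + 58/55 = -52/55 ≈ -0.94545)
Y = 4*I*√2 (Y = √(-7*5 + 3) = √(-35 + 3) = √(-32) = 4*I*√2 ≈ 5.6569*I)
Y*(b + 125) = (4*I*√2)*(-52/55 + 125) = (4*I*√2)*(6823/55) = 27292*I*√2/55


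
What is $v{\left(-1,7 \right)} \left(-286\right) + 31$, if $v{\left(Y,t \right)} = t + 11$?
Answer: $-5117$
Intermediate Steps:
$v{\left(Y,t \right)} = 11 + t$
$v{\left(-1,7 \right)} \left(-286\right) + 31 = \left(11 + 7\right) \left(-286\right) + 31 = 18 \left(-286\right) + 31 = -5148 + 31 = -5117$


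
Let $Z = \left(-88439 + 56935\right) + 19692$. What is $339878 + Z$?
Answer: $328066$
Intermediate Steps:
$Z = -11812$ ($Z = -31504 + 19692 = -11812$)
$339878 + Z = 339878 - 11812 = 328066$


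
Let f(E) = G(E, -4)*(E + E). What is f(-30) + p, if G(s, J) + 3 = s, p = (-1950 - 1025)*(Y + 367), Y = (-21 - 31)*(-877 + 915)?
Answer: 4788755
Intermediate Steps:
Y = -1976 (Y = -52*38 = -1976)
p = 4786775 (p = (-1950 - 1025)*(-1976 + 367) = -2975*(-1609) = 4786775)
G(s, J) = -3 + s
f(E) = 2*E*(-3 + E) (f(E) = (-3 + E)*(E + E) = (-3 + E)*(2*E) = 2*E*(-3 + E))
f(-30) + p = 2*(-30)*(-3 - 30) + 4786775 = 2*(-30)*(-33) + 4786775 = 1980 + 4786775 = 4788755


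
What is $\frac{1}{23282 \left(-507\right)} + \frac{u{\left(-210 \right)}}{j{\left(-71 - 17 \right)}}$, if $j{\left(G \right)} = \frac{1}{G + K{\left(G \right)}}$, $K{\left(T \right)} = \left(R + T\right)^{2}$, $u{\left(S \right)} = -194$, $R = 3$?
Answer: $- \frac{16343522712973}{11803974} \approx -1.3846 \cdot 10^{6}$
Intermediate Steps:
$K{\left(T \right)} = \left(3 + T\right)^{2}$
$j{\left(G \right)} = \frac{1}{G + \left(3 + G\right)^{2}}$
$\frac{1}{23282 \left(-507\right)} + \frac{u{\left(-210 \right)}}{j{\left(-71 - 17 \right)}} = \frac{1}{23282 \left(-507\right)} - \frac{194}{\frac{1}{\left(-71 - 17\right) + \left(3 - 88\right)^{2}}} = \frac{1}{23282} \left(- \frac{1}{507}\right) - \frac{194}{\frac{1}{\left(-71 - 17\right) + \left(3 - 88\right)^{2}}} = - \frac{1}{11803974} - \frac{194}{\frac{1}{-88 + \left(3 - 88\right)^{2}}} = - \frac{1}{11803974} - \frac{194}{\frac{1}{-88 + \left(-85\right)^{2}}} = - \frac{1}{11803974} - \frac{194}{\frac{1}{-88 + 7225}} = - \frac{1}{11803974} - \frac{194}{\frac{1}{7137}} = - \frac{1}{11803974} - 194 \frac{1}{\frac{1}{7137}} = - \frac{1}{11803974} - 1384578 = - \frac{16343522712973}{11803974}$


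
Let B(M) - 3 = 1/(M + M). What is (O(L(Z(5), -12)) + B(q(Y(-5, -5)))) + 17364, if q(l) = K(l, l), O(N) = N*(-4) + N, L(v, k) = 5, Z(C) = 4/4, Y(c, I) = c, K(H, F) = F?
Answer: 173519/10 ≈ 17352.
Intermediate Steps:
Z(C) = 1 (Z(C) = 4*(¼) = 1)
O(N) = -3*N (O(N) = -4*N + N = -3*N)
q(l) = l
B(M) = 3 + 1/(2*M) (B(M) = 3 + 1/(M + M) = 3 + 1/(2*M))
(O(L(Z(5), -12)) + B(q(Y(-5, -5)))) + 17364 = (-3*5 + (3 + (½)/(-5))) + 17364 = (-15 + (3 + (½)*(-⅕))) + 17364 = (-15 + (3 - ⅒)) + 17364 = (-15 + 29/10) + 17364 = -121/10 + 17364 = 173519/10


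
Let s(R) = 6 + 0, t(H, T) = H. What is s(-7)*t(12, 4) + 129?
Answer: 201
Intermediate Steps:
s(R) = 6
s(-7)*t(12, 4) + 129 = 6*12 + 129 = 72 + 129 = 201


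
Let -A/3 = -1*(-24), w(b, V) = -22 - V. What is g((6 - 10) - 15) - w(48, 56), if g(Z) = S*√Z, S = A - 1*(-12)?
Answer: 78 - 60*I*√19 ≈ 78.0 - 261.53*I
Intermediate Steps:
A = -72 (A = -(-3)*(-24) = -3*24 = -72)
S = -60 (S = -72 - 1*(-12) = -72 + 12 = -60)
g(Z) = -60*√Z
g((6 - 10) - 15) - w(48, 56) = -60*√((6 - 10) - 15) - (-22 - 1*56) = -60*√(-4 - 15) - (-22 - 56) = -60*I*√19 - 1*(-78) = -60*I*√19 + 78 = 78 - 60*I*√19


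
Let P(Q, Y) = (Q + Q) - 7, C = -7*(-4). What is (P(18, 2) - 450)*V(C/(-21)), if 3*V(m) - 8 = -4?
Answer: -1684/3 ≈ -561.33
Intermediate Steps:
C = 28
P(Q, Y) = -7 + 2*Q (P(Q, Y) = 2*Q - 7 = -7 + 2*Q)
V(m) = 4/3 (V(m) = 8/3 + (⅓)*(-4) = 8/3 - 4/3 = 4/3)
(P(18, 2) - 450)*V(C/(-21)) = ((-7 + 2*18) - 450)*(4/3) = ((-7 + 36) - 450)*(4/3) = (29 - 450)*(4/3) = -421*4/3 = -1684/3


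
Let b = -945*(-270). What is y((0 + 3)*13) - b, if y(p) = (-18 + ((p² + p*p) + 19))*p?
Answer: -136473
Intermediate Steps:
b = 255150
y(p) = p*(1 + 2*p²) (y(p) = (-18 + ((p² + p²) + 19))*p = (-18 + (2*p² + 19))*p = (-18 + (19 + 2*p²))*p = (1 + 2*p²)*p = p*(1 + 2*p²))
y((0 + 3)*13) - b = ((0 + 3)*13 + 2*((0 + 3)*13)³) - 1*255150 = (3*13 + 2*(3*13)³) - 255150 = (39 + 2*39³) - 255150 = (39 + 2*59319) - 255150 = (39 + 118638) - 255150 = 118677 - 255150 = -136473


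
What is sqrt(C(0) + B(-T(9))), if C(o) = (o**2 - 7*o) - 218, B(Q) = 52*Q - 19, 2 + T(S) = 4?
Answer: I*sqrt(341) ≈ 18.466*I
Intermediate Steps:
T(S) = 2 (T(S) = -2 + 4 = 2)
B(Q) = -19 + 52*Q
C(o) = -218 + o**2 - 7*o
sqrt(C(0) + B(-T(9))) = sqrt((-218 + 0**2 - 7*0) + (-19 + 52*(-1*2))) = sqrt((-218 + 0 + 0) + (-19 + 52*(-2))) = sqrt(-218 + (-19 - 104)) = sqrt(-218 - 123) = sqrt(-341) = I*sqrt(341)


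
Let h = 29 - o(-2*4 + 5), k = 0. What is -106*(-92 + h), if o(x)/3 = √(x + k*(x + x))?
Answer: 6678 + 318*I*√3 ≈ 6678.0 + 550.79*I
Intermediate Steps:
o(x) = 3*√x (o(x) = 3*√(x + 0*(x + x)) = 3*√(x + 0*(2*x)) = 3*√(x + 0) = 3*√x)
h = 29 - 3*I*√3 (h = 29 - 3*√(-2*4 + 5) = 29 - 3*√(-8 + 5) = 29 - 3*√(-3) = 29 - 3*I*√3 ≈ 29.0 - 5.1962*I)
-106*(-92 + h) = -106*(-92 + (29 - 3*I*√3)) = -106*(-63 - 3*I*√3) = 6678 + 318*I*√3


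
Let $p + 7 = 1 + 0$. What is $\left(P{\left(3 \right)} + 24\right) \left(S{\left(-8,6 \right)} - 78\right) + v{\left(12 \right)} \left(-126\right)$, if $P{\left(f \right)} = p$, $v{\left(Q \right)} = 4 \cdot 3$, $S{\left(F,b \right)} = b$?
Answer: $-2808$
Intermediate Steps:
$v{\left(Q \right)} = 12$
$p = -6$ ($p = -7 + \left(1 + 0\right) = -7 + 1 = -6$)
$P{\left(f \right)} = -6$
$\left(P{\left(3 \right)} + 24\right) \left(S{\left(-8,6 \right)} - 78\right) + v{\left(12 \right)} \left(-126\right) = \left(-6 + 24\right) \left(6 - 78\right) + 12 \left(-126\right) = 18 \left(-72\right) - 1512 = -1296 - 1512 = -2808$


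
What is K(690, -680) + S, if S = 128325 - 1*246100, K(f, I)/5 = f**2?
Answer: 2262725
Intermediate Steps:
K(f, I) = 5*f**2
S = -117775 (S = 128325 - 246100 = -117775)
K(690, -680) + S = 5*690**2 - 117775 = 5*476100 - 117775 = 2380500 - 117775 = 2262725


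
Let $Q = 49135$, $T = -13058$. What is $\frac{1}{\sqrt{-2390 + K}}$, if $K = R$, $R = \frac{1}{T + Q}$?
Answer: $- \frac{i \sqrt{3110704294233}}{86224029} \approx - 0.020455 i$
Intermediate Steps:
$R = \frac{1}{36077}$ ($R = \frac{1}{-13058 + 49135} = \frac{1}{36077} \approx 2.7718 \cdot 10^{-5}$)
$K = \frac{1}{36077} \approx 2.7718 \cdot 10^{-5}$
$\frac{1}{\sqrt{-2390 + K}} = \frac{1}{\sqrt{-2390 + \frac{1}{36077}}} = \frac{1}{\sqrt{- \frac{86224029}{36077}}} = \frac{1}{\frac{1}{36077} i \sqrt{3110704294233}} = - \frac{i \sqrt{3110704294233}}{86224029}$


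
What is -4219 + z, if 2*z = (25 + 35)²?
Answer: -2419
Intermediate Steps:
z = 1800 (z = (25 + 35)²/2 = (½)*60² = (½)*3600 = 1800)
-4219 + z = -4219 + 1800 = -2419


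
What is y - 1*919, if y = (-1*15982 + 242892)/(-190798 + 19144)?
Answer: -78988468/85827 ≈ -920.32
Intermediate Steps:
y = -113455/85827 (y = (-15982 + 242892)/(-171654) = 226910*(-1/171654) = -113455/85827 ≈ -1.3219)
y - 1*919 = -113455/85827 - 1*919 = -113455/85827 - 919 = -78988468/85827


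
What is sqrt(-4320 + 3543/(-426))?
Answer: I*sqrt(87276182)/142 ≈ 65.79*I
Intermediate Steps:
sqrt(-4320 + 3543/(-426)) = sqrt(-4320 + 3543*(-1/426)) = sqrt(-4320 - 1181/142) = sqrt(-614621/142) = I*sqrt(87276182)/142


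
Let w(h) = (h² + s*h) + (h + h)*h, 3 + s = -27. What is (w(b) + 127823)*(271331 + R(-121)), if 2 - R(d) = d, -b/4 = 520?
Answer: 3574892551042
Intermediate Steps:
s = -30 (s = -3 - 27 = -30)
b = -2080 (b = -4*520 = -2080)
w(h) = -30*h + 3*h² (w(h) = (h² - 30*h) + (h + h)*h = (h² - 30*h) + (2*h)*h = (h² - 30*h) + 2*h² = -30*h + 3*h²)
R(d) = 2 - d
(w(b) + 127823)*(271331 + R(-121)) = (3*(-2080)*(-10 - 2080) + 127823)*(271331 + (2 - 1*(-121))) = (3*(-2080)*(-2090) + 127823)*(271331 + (2 + 121)) = (13041600 + 127823)*(271331 + 123) = 13169423*271454 = 3574892551042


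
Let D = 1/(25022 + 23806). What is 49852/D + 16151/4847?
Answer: 11798438757383/4847 ≈ 2.4342e+9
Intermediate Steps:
D = 1/48828 ≈ 2.0480e-5
49852/D + 16151/4847 = 49852/(1/48828) + 16151/4847 = 49852*48828 + 16151*(1/4847) = 2434173456 + 16151/4847 = 11798438757383/4847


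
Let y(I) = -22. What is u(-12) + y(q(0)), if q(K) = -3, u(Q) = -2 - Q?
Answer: -12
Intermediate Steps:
u(-12) + y(q(0)) = (-2 - 1*(-12)) - 22 = (-2 + 12) - 22 = 10 - 22 = -12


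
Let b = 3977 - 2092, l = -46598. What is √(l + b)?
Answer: I*√44713 ≈ 211.45*I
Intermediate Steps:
b = 1885
√(l + b) = √(-46598 + 1885) = √(-44713) = I*√44713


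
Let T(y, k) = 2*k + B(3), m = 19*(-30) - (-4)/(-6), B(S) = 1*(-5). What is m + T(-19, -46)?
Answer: -2003/3 ≈ -667.67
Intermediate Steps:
B(S) = -5
m = -1712/3 (m = -570 - (-4)*(-1)/6 = -570 - 1*⅔ = -570 - ⅔ = -1712/3 ≈ -570.67)
T(y, k) = -5 + 2*k (T(y, k) = 2*k - 5 = -5 + 2*k)
m + T(-19, -46) = -1712/3 + (-5 + 2*(-46)) = -1712/3 + (-5 - 92) = -1712/3 - 97 = -2003/3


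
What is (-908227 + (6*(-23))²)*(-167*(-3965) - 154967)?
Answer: -450982947404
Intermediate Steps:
(-908227 + (6*(-23))²)*(-167*(-3965) - 154967) = (-908227 + (-138)²)*(662155 - 154967) = (-908227 + 19044)*507188 = -889183*507188 = -450982947404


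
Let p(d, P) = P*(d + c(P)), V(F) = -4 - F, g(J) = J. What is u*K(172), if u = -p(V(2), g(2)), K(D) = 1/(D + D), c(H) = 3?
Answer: 3/172 ≈ 0.017442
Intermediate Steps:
K(D) = 1/(2*D)
p(d, P) = P*(3 + d) (p(d, P) = P*(d + 3) = P*(3 + d))
u = 6 (u = -2*(3 + (-4 - 1*2)) = -2*(3 + (-4 - 2)) = -2*(3 - 6) = -2*(-3) = -1*(-6) = 6)
u*K(172) = 6*((½)/172) = 6*((½)*(1/172)) = 6*(1/344) = 3/172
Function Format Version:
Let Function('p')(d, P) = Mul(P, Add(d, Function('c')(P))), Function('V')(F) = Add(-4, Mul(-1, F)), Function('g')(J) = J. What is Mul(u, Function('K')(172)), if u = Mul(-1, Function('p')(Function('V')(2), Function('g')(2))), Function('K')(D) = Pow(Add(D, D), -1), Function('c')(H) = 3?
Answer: Rational(3, 172) ≈ 0.017442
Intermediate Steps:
Function('K')(D) = Mul(Rational(1, 2), Pow(D, -1)) (Function('K')(D) = Pow(Mul(2, D), -1) = Mul(Rational(1, 2), Pow(D, -1)))
Function('p')(d, P) = Mul(P, Add(3, d)) (Function('p')(d, P) = Mul(P, Add(d, 3)) = Mul(P, Add(3, d)))
u = 6 (u = Mul(-1, Mul(2, Add(3, Add(-4, Mul(-1, 2))))) = Mul(-1, Mul(2, Add(3, Add(-4, -2)))) = Mul(-1, Mul(2, Add(3, -6))) = Mul(-1, Mul(2, -3)) = Mul(-1, -6) = 6)
Mul(u, Function('K')(172)) = Mul(6, Mul(Rational(1, 2), Pow(172, -1))) = Mul(6, Mul(Rational(1, 2), Rational(1, 172))) = Mul(6, Rational(1, 344)) = Rational(3, 172)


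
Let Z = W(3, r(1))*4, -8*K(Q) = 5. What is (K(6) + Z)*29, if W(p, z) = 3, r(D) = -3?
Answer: 2639/8 ≈ 329.88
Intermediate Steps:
K(Q) = -5/8 (K(Q) = -1/8*5 = -5/8)
Z = 12 (Z = 3*4 = 12)
(K(6) + Z)*29 = (-5/8 + 12)*29 = (91/8)*29 = 2639/8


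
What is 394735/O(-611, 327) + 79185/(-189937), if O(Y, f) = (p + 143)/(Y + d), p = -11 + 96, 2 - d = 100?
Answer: -53157138275935/43305636 ≈ -1.2275e+6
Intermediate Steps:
d = -98 (d = 2 - 1*100 = 2 - 100 = -98)
p = 85
O(Y, f) = 228/(-98 + Y) (O(Y, f) = (85 + 143)/(Y - 98) = 228/(-98 + Y))
394735/O(-611, 327) + 79185/(-189937) = 394735/((228/(-98 - 611))) + 79185/(-189937) = 394735/((228/(-709))) + 79185*(-1/189937) = 394735/((228*(-1/709))) - 79185/189937 = 394735/(-228/709) - 79185/189937 = 394735*(-709/228) - 79185/189937 = -279867115/228 - 79185/189937 = -53157138275935/43305636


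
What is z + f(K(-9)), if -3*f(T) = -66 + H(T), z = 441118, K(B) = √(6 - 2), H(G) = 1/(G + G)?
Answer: 5293679/12 ≈ 4.4114e+5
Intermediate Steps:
H(G) = 1/(2*G)
K(B) = 2 (K(B) = √4 = 2)
f(T) = 22 - 1/(6*T) (f(T) = -(-66 + 1/(2*T))/3 = 22 - 1/(6*T))
z + f(K(-9)) = 441118 + (22 - ⅙/2) = 441118 + (22 - ⅙*½) = 441118 + (22 - 1/12) = 441118 + 263/12 = 5293679/12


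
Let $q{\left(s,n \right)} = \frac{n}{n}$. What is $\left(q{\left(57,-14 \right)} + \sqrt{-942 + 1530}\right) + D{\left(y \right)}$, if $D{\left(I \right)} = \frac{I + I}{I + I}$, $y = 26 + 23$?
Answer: $2 + 14 \sqrt{3} \approx 26.249$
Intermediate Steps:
$y = 49$
$q{\left(s,n \right)} = 1$
$D{\left(I \right)} = 1$ ($D{\left(I \right)} = \frac{2 I}{2 I} = 2 I \frac{1}{2 I} = 1$)
$\left(q{\left(57,-14 \right)} + \sqrt{-942 + 1530}\right) + D{\left(y \right)} = \left(1 + \sqrt{-942 + 1530}\right) + 1 = \left(1 + \sqrt{588}\right) + 1 = \left(1 + 14 \sqrt{3}\right) + 1 = 2 + 14 \sqrt{3}$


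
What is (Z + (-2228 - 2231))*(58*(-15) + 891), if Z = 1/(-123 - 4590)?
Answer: -147106876/1571 ≈ -93639.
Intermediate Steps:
Z = -1/4713 (Z = 1/(-4713) = -1/4713 ≈ -0.00021218)
(Z + (-2228 - 2231))*(58*(-15) + 891) = (-1/4713 + (-2228 - 2231))*(58*(-15) + 891) = (-1/4713 - 4459)*(-870 + 891) = -21015268/4713*21 = -147106876/1571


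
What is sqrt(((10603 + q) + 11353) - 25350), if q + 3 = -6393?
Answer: I*sqrt(9790) ≈ 98.944*I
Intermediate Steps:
q = -6396 (q = -3 - 6393 = -6396)
sqrt(((10603 + q) + 11353) - 25350) = sqrt(((10603 - 6396) + 11353) - 25350) = sqrt((4207 + 11353) - 25350) = sqrt(15560 - 25350) = sqrt(-9790) = I*sqrt(9790)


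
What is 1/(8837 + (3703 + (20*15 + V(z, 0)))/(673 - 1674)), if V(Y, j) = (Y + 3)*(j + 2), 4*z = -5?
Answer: 2002/17683661 ≈ 0.00011321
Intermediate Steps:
z = -5/4 (z = (1/4)*(-5) = -5/4 ≈ -1.2500)
V(Y, j) = (2 + j)*(3 + Y) (V(Y, j) = (3 + Y)*(2 + j) = (2 + j)*(3 + Y))
1/(8837 + (3703 + (20*15 + V(z, 0)))/(673 - 1674)) = 1/(8837 + (3703 + (20*15 + (6 + 2*(-5/4) + 3*0 - 5/4*0)))/(673 - 1674)) = 1/(8837 + (3703 + (300 + (6 - 5/2 + 0 + 0)))/(-1001)) = 1/(8837 + (3703 + (300 + 7/2))*(-1/1001)) = 1/(8837 + (3703 + 607/2)*(-1/1001)) = 1/(8837 + (8013/2)*(-1/1001)) = 1/(8837 - 8013/2002) = 1/(17683661/2002) = 2002/17683661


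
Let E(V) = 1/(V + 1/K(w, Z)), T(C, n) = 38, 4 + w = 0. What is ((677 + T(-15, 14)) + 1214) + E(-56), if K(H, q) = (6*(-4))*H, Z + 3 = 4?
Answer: 10368279/5375 ≈ 1929.0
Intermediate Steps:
Z = 1 (Z = -3 + 4 = 1)
w = -4 (w = -4 + 0 = -4)
K(H, q) = -24*H
E(V) = 1/(1/96 + V) (E(V) = 1/(V + 1/(-24*(-4))) = 1/(V + 1/96) = 1/(1/96 + V))
((677 + T(-15, 14)) + 1214) + E(-56) = ((677 + 38) + 1214) + 96/(1 + 96*(-56)) = (715 + 1214) + 96/(1 - 5376) = 1929 + 96/(-5375) = 1929 + 96*(-1/5375) = 1929 - 96/5375 = 10368279/5375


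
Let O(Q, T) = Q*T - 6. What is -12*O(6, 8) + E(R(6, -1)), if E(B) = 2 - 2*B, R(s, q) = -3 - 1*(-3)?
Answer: -502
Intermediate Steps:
R(s, q) = 0 (R(s, q) = -3 + 3 = 0)
O(Q, T) = -6 + Q*T
-12*O(6, 8) + E(R(6, -1)) = -12*(-6 + 6*8) + (2 - 2*0) = -12*(-6 + 48) + (2 + 0) = -12*42 + 2 = -504 + 2 = -502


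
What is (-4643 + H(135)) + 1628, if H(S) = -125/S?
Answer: -81430/27 ≈ -3015.9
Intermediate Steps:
(-4643 + H(135)) + 1628 = (-4643 - 125/135) + 1628 = (-4643 - 125*1/135) + 1628 = (-4643 - 25/27) + 1628 = -125386/27 + 1628 = -81430/27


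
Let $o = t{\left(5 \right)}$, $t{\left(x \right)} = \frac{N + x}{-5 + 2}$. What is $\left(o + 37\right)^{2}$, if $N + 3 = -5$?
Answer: $1444$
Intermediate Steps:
$N = -8$ ($N = -3 - 5 = -8$)
$t{\left(x \right)} = \frac{8}{3} - \frac{x}{3}$ ($t{\left(x \right)} = \frac{-8 + x}{-5 + 2} = \frac{-8 + x}{-3} = \left(-8 + x\right) \left(- \frac{1}{3}\right) = \frac{8}{3} - \frac{x}{3}$)
$o = 1$ ($o = \frac{8}{3} - \frac{5}{3} = 1$)
$\left(o + 37\right)^{2} = \left(1 + 37\right)^{2} = 38^{2} = 1444$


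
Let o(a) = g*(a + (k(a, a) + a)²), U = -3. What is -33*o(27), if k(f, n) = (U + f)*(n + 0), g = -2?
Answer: 30073032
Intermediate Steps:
k(f, n) = n*(-3 + f) (k(f, n) = (-3 + f)*(n + 0) = (-3 + f)*n = n*(-3 + f))
o(a) = -2*a - 2*(a + a*(-3 + a))² (o(a) = -2*(a + (a*(-3 + a) + a)²) = -2*(a + (a + a*(-3 + a))²) = -2*a - 2*(a + a*(-3 + a))²)
-33*o(27) = -66*27*(-1 - 1*27*(-2 + 27)²) = -66*27*(-1 - 1*27*25²) = -66*27*(-1 - 1*27*625) = -66*27*(-1 - 16875) = -66*27*(-16876) = -33*(-911304) = 30073032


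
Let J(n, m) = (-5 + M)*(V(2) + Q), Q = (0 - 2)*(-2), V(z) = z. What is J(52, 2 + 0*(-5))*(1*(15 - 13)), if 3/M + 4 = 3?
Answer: -96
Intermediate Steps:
M = -3 (M = 3/(-4 + 3) = 3/(-1) = 3*(-1) = -3)
Q = 4 (Q = -2*(-2) = 4)
J(n, m) = -48 (J(n, m) = (-5 - 3)*(2 + 4) = -8*6 = -48)
J(52, 2 + 0*(-5))*(1*(15 - 13)) = -48*(15 - 13) = -48*2 = -96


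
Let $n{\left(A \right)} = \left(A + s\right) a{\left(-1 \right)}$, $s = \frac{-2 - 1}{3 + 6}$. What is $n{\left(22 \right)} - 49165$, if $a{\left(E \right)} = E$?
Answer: $- \frac{147560}{3} \approx -49187.0$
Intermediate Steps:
$s = - \frac{1}{3}$ ($s = - \frac{3}{9} = \left(-3\right) \frac{1}{9} = - \frac{1}{3} \approx -0.33333$)
$n{\left(A \right)} = \frac{1}{3} - A$ ($n{\left(A \right)} = \left(A - \frac{1}{3}\right) \left(-1\right) = \left(- \frac{1}{3} + A\right) \left(-1\right) = \frac{1}{3} - A$)
$n{\left(22 \right)} - 49165 = \left(\frac{1}{3} - 22\right) - 49165 = - \frac{65}{3} - 49165 = - \frac{147560}{3}$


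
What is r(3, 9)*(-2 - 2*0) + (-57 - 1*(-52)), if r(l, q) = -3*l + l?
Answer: 7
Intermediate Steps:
r(l, q) = -2*l
r(3, 9)*(-2 - 2*0) + (-57 - 1*(-52)) = (-2*3)*(-2 - 2*0) + (-57 - 1*(-52)) = -6*(-2 + 0) + (-57 + 52) = -6*(-2) - 5 = 12 - 5 = 7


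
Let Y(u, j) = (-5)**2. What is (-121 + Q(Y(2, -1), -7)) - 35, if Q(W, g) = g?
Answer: -163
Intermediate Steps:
Y(u, j) = 25
(-121 + Q(Y(2, -1), -7)) - 35 = (-121 - 7) - 35 = -128 - 35 = -163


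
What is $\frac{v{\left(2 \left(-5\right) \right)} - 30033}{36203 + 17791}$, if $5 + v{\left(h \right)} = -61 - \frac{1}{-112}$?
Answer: $- \frac{3371087}{6047328} \approx -0.55745$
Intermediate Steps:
$v{\left(h \right)} = - \frac{7391}{112}$ ($v{\left(h \right)} = -5 - \frac{6831}{112} = - \frac{7391}{112}$)
$\frac{v{\left(2 \left(-5\right) \right)} - 30033}{36203 + 17791} = \frac{- \frac{7391}{112} - 30033}{36203 + 17791} = - \frac{3371087}{112 \cdot 53994} = \left(- \frac{3371087}{112}\right) \frac{1}{53994} = - \frac{3371087}{6047328}$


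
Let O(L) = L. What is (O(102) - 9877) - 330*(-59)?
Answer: 9695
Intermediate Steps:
(O(102) - 9877) - 330*(-59) = (102 - 9877) - 330*(-59) = -9775 + 19470 = 9695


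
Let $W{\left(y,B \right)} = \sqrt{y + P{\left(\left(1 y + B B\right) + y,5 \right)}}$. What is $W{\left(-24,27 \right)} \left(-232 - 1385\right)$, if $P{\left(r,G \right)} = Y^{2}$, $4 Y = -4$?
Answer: $- 1617 i \sqrt{23} \approx - 7754.9 i$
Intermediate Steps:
$Y = -1$ ($Y = \frac{1}{4} \left(-4\right) = -1$)
$P{\left(r,G \right)} = 1$ ($P{\left(r,G \right)} = \left(-1\right)^{2} = 1$)
$W{\left(y,B \right)} = \sqrt{1 + y}$ ($W{\left(y,B \right)} = \sqrt{y + 1} = \sqrt{1 + y}$)
$W{\left(-24,27 \right)} \left(-232 - 1385\right) = \sqrt{1 - 24} \left(-232 - 1385\right) = \sqrt{-23} \left(-1617\right) = i \sqrt{23} \left(-1617\right) = - 1617 i \sqrt{23}$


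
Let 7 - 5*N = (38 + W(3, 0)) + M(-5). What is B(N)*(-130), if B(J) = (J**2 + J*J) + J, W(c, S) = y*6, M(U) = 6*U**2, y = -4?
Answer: -1261338/5 ≈ -2.5227e+5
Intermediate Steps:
W(c, S) = -24 (W(c, S) = -4*6 = -24)
N = -157/5 (N = 7/5 - ((38 - 24) + 6*(-5)**2)/5 = 7/5 - (14 + 6*25)/5 = 7/5 - (14 + 150)/5 = 7/5 - 1/5*164 = 7/5 - 164/5 = -157/5 ≈ -31.400)
B(J) = J + 2*J**2 (B(J) = (J**2 + J**2) + J = 2*J**2 + J = J + 2*J**2)
B(N)*(-130) = -157*(1 + 2*(-157/5))/5*(-130) = -157*(1 - 314/5)/5*(-130) = -157/5*(-309/5)*(-130) = (48513/25)*(-130) = -1261338/5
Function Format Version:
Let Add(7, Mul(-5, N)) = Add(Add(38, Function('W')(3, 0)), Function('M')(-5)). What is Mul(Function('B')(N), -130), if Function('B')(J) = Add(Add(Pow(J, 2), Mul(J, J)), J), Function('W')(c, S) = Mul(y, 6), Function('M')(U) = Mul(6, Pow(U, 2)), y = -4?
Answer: Rational(-1261338, 5) ≈ -2.5227e+5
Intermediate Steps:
Function('W')(c, S) = -24 (Function('W')(c, S) = Mul(-4, 6) = -24)
N = Rational(-157, 5) (N = Add(Rational(7, 5), Mul(Rational(-1, 5), Add(Add(38, -24), Mul(6, Pow(-5, 2))))) = Add(Rational(7, 5), Mul(Rational(-1, 5), Add(14, Mul(6, 25)))) = Add(Rational(7, 5), Mul(Rational(-1, 5), Add(14, 150))) = Add(Rational(7, 5), Mul(Rational(-1, 5), 164)) = Add(Rational(7, 5), Rational(-164, 5)) = Rational(-157, 5) ≈ -31.400)
Function('B')(J) = Add(J, Mul(2, Pow(J, 2))) (Function('B')(J) = Add(Add(Pow(J, 2), Pow(J, 2)), J) = Add(Mul(2, Pow(J, 2)), J) = Add(J, Mul(2, Pow(J, 2))))
Mul(Function('B')(N), -130) = Mul(Mul(Rational(-157, 5), Add(1, Mul(2, Rational(-157, 5)))), -130) = Mul(Mul(Rational(-157, 5), Add(1, Rational(-314, 5))), -130) = Mul(Mul(Rational(-157, 5), Rational(-309, 5)), -130) = Mul(Rational(48513, 25), -130) = Rational(-1261338, 5)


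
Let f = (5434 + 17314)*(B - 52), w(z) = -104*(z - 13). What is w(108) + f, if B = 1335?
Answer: 29175804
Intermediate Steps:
w(z) = 1352 - 104*z (w(z) = -104*(-13 + z) = 1352 - 104*z)
f = 29185684 (f = (5434 + 17314)*(1335 - 52) = 22748*1283 = 29185684)
w(108) + f = (1352 - 104*108) + 29185684 = (1352 - 11232) + 29185684 = -9880 + 29185684 = 29175804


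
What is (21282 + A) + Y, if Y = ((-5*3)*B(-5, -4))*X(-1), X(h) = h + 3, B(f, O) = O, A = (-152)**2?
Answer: 44506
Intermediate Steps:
A = 23104
X(h) = 3 + h
Y = 120 (Y = (-5*3*(-4))*(3 - 1) = -15*(-4)*2 = 60*2 = 120)
(21282 + A) + Y = (21282 + 23104) + 120 = 44386 + 120 = 44506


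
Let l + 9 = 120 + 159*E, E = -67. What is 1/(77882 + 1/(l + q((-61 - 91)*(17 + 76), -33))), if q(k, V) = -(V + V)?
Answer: 10476/815891831 ≈ 1.2840e-5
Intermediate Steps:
q(k, V) = -2*V
l = -10542 (l = -9 + (120 + 159*(-67)) = -9 + (120 - 10653) = -9 - 10533 = -10542)
1/(77882 + 1/(l + q((-61 - 91)*(17 + 76), -33))) = 1/(77882 + 1/(-10542 - 2*(-33))) = 1/(77882 + 1/(-10542 + 66)) = 1/(77882 + 1/(-10476)) = 1/(77882 - 1/10476) = 1/(815891831/10476) = 10476/815891831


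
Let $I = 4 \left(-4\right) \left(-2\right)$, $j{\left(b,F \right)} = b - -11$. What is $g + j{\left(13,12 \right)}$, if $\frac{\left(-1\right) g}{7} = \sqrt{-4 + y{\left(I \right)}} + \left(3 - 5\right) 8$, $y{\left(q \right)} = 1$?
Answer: $136 - 7 i \sqrt{3} \approx 136.0 - 12.124 i$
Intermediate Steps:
$j{\left(b,F \right)} = 11 + b$ ($j{\left(b,F \right)} = b + 11 = 11 + b$)
$I = 32$ ($I = \left(-16\right) \left(-2\right) = 32$)
$g = 112 - 7 i \sqrt{3}$ ($g = - 7 \left(\sqrt{-4 + 1} + \left(3 - 5\right) 8\right) = - 7 \left(\sqrt{-3} + \left(3 - 5\right) 8\right) = - 7 \left(i \sqrt{3} - 16\right) = - 7 \left(-16 + i \sqrt{3}\right) = 112 - 7 i \sqrt{3} \approx 112.0 - 12.124 i$)
$g + j{\left(13,12 \right)} = \left(112 - 7 i \sqrt{3}\right) + \left(11 + 13\right) = \left(112 - 7 i \sqrt{3}\right) + 24 = 136 - 7 i \sqrt{3}$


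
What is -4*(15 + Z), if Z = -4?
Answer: -44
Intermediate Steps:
-4*(15 + Z) = -4*(15 - 4) = -4*11 = -44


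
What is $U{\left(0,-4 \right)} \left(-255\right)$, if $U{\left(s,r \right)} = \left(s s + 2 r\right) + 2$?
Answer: $1530$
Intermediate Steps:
$U{\left(s,r \right)} = 2 + s^{2} + 2 r$ ($U{\left(s,r \right)} = \left(s^{2} + 2 r\right) + 2 = 2 + s^{2} + 2 r$)
$U{\left(0,-4 \right)} \left(-255\right) = \left(2 + 0^{2} + 2 \left(-4\right)\right) \left(-255\right) = \left(2 + 0 - 8\right) \left(-255\right) = \left(-6\right) \left(-255\right) = 1530$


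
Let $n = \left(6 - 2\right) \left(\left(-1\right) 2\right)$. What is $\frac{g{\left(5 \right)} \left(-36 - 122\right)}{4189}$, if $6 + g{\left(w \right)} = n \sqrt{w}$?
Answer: $\frac{948}{4189} + \frac{1264 \sqrt{5}}{4189} \approx 0.90102$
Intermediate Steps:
$n = -8$ ($n = 4 \left(-2\right) = -8$)
$g{\left(w \right)} = -6 - 8 \sqrt{w}$
$\frac{g{\left(5 \right)} \left(-36 - 122\right)}{4189} = \frac{\left(-6 - 8 \sqrt{5}\right) \left(-36 - 122\right)}{4189} = \left(-6 - 8 \sqrt{5}\right) \left(-158\right) \frac{1}{4189} = \left(948 + 1264 \sqrt{5}\right) \frac{1}{4189} = \frac{948}{4189} + \frac{1264 \sqrt{5}}{4189}$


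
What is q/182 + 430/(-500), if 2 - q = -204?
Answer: 1237/4550 ≈ 0.27187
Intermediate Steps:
q = 206 (q = 2 - 1*(-204) = 2 + 204 = 206)
q/182 + 430/(-500) = 206/182 + 430/(-500) = 206*(1/182) + 430*(-1/500) = 103/91 - 43/50 = 1237/4550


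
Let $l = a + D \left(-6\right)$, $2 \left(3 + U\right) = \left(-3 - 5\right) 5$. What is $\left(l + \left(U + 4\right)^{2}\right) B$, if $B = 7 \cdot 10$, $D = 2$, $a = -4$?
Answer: $24150$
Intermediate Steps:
$U = -23$ ($U = -3 + \frac{\left(-3 - 5\right) 5}{2} = -3 + \frac{\left(-8\right) 5}{2} = -3 + \frac{1}{2} \left(-40\right) = -3 - 20 = -23$)
$B = 70$
$l = -16$ ($l = -4 + 2 \left(-6\right) = -4 - 12 = -16$)
$\left(l + \left(U + 4\right)^{2}\right) B = \left(-16 + \left(-23 + 4\right)^{2}\right) 70 = \left(-16 + \left(-19\right)^{2}\right) 70 = \left(-16 + 361\right) 70 = 345 \cdot 70 = 24150$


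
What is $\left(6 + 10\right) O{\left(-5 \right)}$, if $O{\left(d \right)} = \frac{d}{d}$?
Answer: $16$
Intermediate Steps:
$O{\left(d \right)} = 1$
$\left(6 + 10\right) O{\left(-5 \right)} = \left(6 + 10\right) 1 = 16 \cdot 1 = 16$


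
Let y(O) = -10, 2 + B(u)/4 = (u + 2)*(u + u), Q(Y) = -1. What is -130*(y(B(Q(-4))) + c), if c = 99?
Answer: -11570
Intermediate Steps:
B(u) = -8 + 8*u*(2 + u) (B(u) = -8 + 4*((u + 2)*(u + u)) = -8 + 4*((2 + u)*(2*u)) = -8 + 4*(2*u*(2 + u)) = -8 + 8*u*(2 + u))
-130*(y(B(Q(-4))) + c) = -130*(-10 + 99) = -130*89 = -11570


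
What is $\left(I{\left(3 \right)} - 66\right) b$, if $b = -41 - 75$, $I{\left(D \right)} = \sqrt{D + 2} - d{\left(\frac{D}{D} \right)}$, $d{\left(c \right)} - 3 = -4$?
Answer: $7540 - 116 \sqrt{5} \approx 7280.6$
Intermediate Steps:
$d{\left(c \right)} = -1$ ($d{\left(c \right)} = 3 - 4 = -1$)
$I{\left(D \right)} = 1 + \sqrt{2 + D}$ ($I{\left(D \right)} = \sqrt{D + 2} - -1 = \sqrt{2 + D} + 1 = 1 + \sqrt{2 + D}$)
$b = -116$ ($b = -41 - 75 = -116$)
$\left(I{\left(3 \right)} - 66\right) b = \left(\left(1 + \sqrt{2 + 3}\right) - 66\right) \left(-116\right) = \left(\left(1 + \sqrt{5}\right) - 66\right) \left(-116\right) = \left(-65 + \sqrt{5}\right) \left(-116\right) = 7540 - 116 \sqrt{5}$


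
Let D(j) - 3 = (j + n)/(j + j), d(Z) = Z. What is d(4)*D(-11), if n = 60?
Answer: 34/11 ≈ 3.0909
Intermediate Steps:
D(j) = 3 + (60 + j)/(2*j) (D(j) = 3 + (j + 60)/(j + j) = 3 + (60 + j)/((2*j)) = 3 + (60 + j)*(1/(2*j)) = 3 + (60 + j)/(2*j))
d(4)*D(-11) = 4*(7/2 + 30/(-11)) = 4*(7/2 + 30*(-1/11)) = 4*(7/2 - 30/11) = 4*(17/22) = 34/11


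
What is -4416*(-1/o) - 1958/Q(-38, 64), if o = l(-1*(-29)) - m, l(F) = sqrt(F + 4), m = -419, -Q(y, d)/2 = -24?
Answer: -15929327/526584 - 552*sqrt(33)/21941 ≈ -30.395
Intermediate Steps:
Q(y, d) = 48 (Q(y, d) = -2*(-24) = 48)
l(F) = sqrt(4 + F)
o = 419 + sqrt(33) (o = sqrt(4 - 1*(-29)) - 1*(-419) = sqrt(4 + 29) + 419 = sqrt(33) + 419 = 419 + sqrt(33) ≈ 424.74)
-4416*(-1/o) - 1958/Q(-38, 64) = -4416*(-1/(419 + sqrt(33))) - 1958/48 = -4416/(-419 - sqrt(33)) - 1958*1/48 = -4416/(-419 - sqrt(33)) - 979/24 = -979/24 - 4416/(-419 - sqrt(33))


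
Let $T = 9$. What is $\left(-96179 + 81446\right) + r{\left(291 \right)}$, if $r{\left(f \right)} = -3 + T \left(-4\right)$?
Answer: $-14772$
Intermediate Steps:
$r{\left(f \right)} = -39$ ($r{\left(f \right)} = -3 + 9 \left(-4\right) = -3 - 36 = -39$)
$\left(-96179 + 81446\right) + r{\left(291 \right)} = \left(-96179 + 81446\right) - 39 = -14733 - 39 = -14772$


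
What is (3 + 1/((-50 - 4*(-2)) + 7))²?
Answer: 10816/1225 ≈ 8.8294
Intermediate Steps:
(3 + 1/((-50 - 4*(-2)) + 7))² = (3 + 1/((-50 + 8) + 7))² = (3 + 1/(-42 + 7))² = (3 + 1/(-35))² = (3 - 1/35)² = (104/35)² = 10816/1225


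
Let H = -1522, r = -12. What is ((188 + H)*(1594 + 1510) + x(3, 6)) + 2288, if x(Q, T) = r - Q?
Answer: -4138463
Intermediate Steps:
x(Q, T) = -12 - Q
((188 + H)*(1594 + 1510) + x(3, 6)) + 2288 = ((188 - 1522)*(1594 + 1510) + (-12 - 1*3)) + 2288 = (-1334*3104 + (-12 - 3)) + 2288 = (-4140736 - 15) + 2288 = -4140751 + 2288 = -4138463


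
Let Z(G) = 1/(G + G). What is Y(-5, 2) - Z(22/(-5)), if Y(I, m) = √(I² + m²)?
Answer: 5/44 + √29 ≈ 5.4988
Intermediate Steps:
Z(G) = 1/(2*G)
Y(-5, 2) - Z(22/(-5)) = √((-5)² + 2²) - 1/(2*(22/(-5))) = √(25 + 4) - 1/(2*(22*(-⅕))) = √29 - 1/(2*(-22/5)) = √29 - (-5)/(2*22) = √29 - 1*(-5/44) = √29 + 5/44 = 5/44 + √29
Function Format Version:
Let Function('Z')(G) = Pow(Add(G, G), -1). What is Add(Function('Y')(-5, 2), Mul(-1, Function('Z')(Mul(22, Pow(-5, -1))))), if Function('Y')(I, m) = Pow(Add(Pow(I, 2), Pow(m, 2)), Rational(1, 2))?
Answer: Add(Rational(5, 44), Pow(29, Rational(1, 2))) ≈ 5.4988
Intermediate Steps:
Function('Z')(G) = Mul(Rational(1, 2), Pow(G, -1)) (Function('Z')(G) = Pow(Mul(2, G), -1) = Mul(Rational(1, 2), Pow(G, -1)))
Add(Function('Y')(-5, 2), Mul(-1, Function('Z')(Mul(22, Pow(-5, -1))))) = Add(Pow(Add(Pow(-5, 2), Pow(2, 2)), Rational(1, 2)), Mul(-1, Mul(Rational(1, 2), Pow(Mul(22, Pow(-5, -1)), -1)))) = Add(Pow(Add(25, 4), Rational(1, 2)), Mul(-1, Mul(Rational(1, 2), Pow(Mul(22, Rational(-1, 5)), -1)))) = Add(Pow(29, Rational(1, 2)), Mul(-1, Mul(Rational(1, 2), Pow(Rational(-22, 5), -1)))) = Add(Pow(29, Rational(1, 2)), Mul(-1, Mul(Rational(1, 2), Rational(-5, 22)))) = Add(Pow(29, Rational(1, 2)), Mul(-1, Rational(-5, 44))) = Add(Pow(29, Rational(1, 2)), Rational(5, 44)) = Add(Rational(5, 44), Pow(29, Rational(1, 2)))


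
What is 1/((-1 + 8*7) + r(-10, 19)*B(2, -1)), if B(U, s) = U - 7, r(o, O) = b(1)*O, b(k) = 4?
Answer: -1/325 ≈ -0.0030769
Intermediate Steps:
r(o, O) = 4*O
B(U, s) = -7 + U
1/((-1 + 8*7) + r(-10, 19)*B(2, -1)) = 1/((-1 + 8*7) + (4*19)*(-7 + 2)) = 1/((-1 + 56) + 76*(-5)) = 1/(55 - 380) = 1/(-325) = -1/325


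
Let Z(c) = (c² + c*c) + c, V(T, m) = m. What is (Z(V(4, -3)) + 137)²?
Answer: 23104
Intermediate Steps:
Z(c) = c + 2*c² (Z(c) = (c² + c²) + c = 2*c² + c = c + 2*c²)
(Z(V(4, -3)) + 137)² = (-3*(1 + 2*(-3)) + 137)² = (-3*(1 - 6) + 137)² = (-3*(-5) + 137)² = (15 + 137)² = 152² = 23104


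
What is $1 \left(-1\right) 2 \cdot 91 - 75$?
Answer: $-257$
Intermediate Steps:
$1 \left(-1\right) 2 \cdot 91 - 75 = \left(-1\right) 2 \cdot 91 - 75 = \left(-2\right) 91 - 75 = -182 - 75 = -257$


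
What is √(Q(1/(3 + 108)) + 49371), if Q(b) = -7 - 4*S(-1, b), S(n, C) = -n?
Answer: 4*√3085 ≈ 222.17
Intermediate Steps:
Q(b) = -11 (Q(b) = -7 - (-4)*(-1) = -7 - 4*1 = -7 - 4 = -11)
√(Q(1/(3 + 108)) + 49371) = √(-11 + 49371) = √49360 = 4*√3085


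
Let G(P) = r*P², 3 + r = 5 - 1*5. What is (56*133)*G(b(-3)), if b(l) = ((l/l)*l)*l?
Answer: -1809864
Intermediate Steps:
r = -3 (r = -3 + (5 - 1*5) = -3 + (5 - 5) = -3 + 0 = -3)
b(l) = l² (b(l) = (1*l)*l = l*l = l²)
G(P) = -3*P²
(56*133)*G(b(-3)) = (56*133)*(-3*((-3)²)²) = 7448*(-3*9²) = 7448*(-3*81) = 7448*(-243) = -1809864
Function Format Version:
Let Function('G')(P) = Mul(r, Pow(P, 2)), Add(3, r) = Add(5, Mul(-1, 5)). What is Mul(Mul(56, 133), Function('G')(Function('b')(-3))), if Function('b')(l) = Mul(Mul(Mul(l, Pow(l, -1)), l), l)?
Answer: -1809864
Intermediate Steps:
r = -3 (r = Add(-3, Add(5, Mul(-1, 5))) = Add(-3, Add(5, -5)) = Add(-3, 0) = -3)
Function('b')(l) = Pow(l, 2) (Function('b')(l) = Mul(Mul(1, l), l) = Mul(l, l) = Pow(l, 2))
Function('G')(P) = Mul(-3, Pow(P, 2))
Mul(Mul(56, 133), Function('G')(Function('b')(-3))) = Mul(Mul(56, 133), Mul(-3, Pow(Pow(-3, 2), 2))) = Mul(7448, Mul(-3, Pow(9, 2))) = Mul(7448, Mul(-3, 81)) = Mul(7448, -243) = -1809864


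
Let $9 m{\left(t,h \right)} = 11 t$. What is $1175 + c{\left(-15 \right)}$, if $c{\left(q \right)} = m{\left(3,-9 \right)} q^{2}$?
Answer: $2000$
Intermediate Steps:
$m{\left(t,h \right)} = \frac{11 t}{9}$
$c{\left(q \right)} = \frac{11 q^{2}}{3}$ ($c{\left(q \right)} = \frac{11}{9} \cdot 3 q^{2} = \frac{11 q^{2}}{3}$)
$1175 + c{\left(-15 \right)} = 1175 + \frac{11 \left(-15\right)^{2}}{3} = 1175 + \frac{11}{3} \cdot 225 = 1175 + 825 = 2000$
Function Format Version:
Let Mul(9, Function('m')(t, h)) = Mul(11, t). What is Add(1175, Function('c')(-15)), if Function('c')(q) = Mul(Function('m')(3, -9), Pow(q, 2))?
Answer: 2000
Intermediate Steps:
Function('m')(t, h) = Mul(Rational(11, 9), t) (Function('m')(t, h) = Mul(Rational(1, 9), Mul(11, t)) = Mul(Rational(11, 9), t))
Function('c')(q) = Mul(Rational(11, 3), Pow(q, 2)) (Function('c')(q) = Mul(Mul(Rational(11, 9), 3), Pow(q, 2)) = Mul(Rational(11, 3), Pow(q, 2)))
Add(1175, Function('c')(-15)) = Add(1175, Mul(Rational(11, 3), Pow(-15, 2))) = Add(1175, Mul(Rational(11, 3), 225)) = Add(1175, 825) = 2000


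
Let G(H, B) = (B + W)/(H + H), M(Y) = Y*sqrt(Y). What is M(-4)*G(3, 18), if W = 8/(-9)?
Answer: -616*I/27 ≈ -22.815*I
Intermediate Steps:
M(Y) = Y**(3/2)
W = -8/9 (W = 8*(-1/9) = -8/9 ≈ -0.88889)
G(H, B) = (-8/9 + B)/(2*H) (G(H, B) = (B - 8/9)/(H + H) = (-8/9 + B)/((2*H)) = (-8/9 + B)*(1/(2*H)) = (-8/9 + B)/(2*H))
M(-4)*G(3, 18) = (-4)**(3/2)*((1/18)*(-8 + 9*18)/3) = (-8*I)*((1/18)*(1/3)*(-8 + 162)) = (-8*I)*((1/18)*(1/3)*154) = -8*I*(77/27) = -616*I/27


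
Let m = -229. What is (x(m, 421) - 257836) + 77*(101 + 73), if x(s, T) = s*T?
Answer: -340847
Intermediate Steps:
x(s, T) = T*s
(x(m, 421) - 257836) + 77*(101 + 73) = (421*(-229) - 257836) + 77*(101 + 73) = (-96409 - 257836) + 77*174 = -354245 + 13398 = -340847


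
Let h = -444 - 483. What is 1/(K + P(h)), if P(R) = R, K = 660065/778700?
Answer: -155740/144238967 ≈ -0.0010797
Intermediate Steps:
h = -927
K = 132013/155740 (K = 660065*(1/778700) = 132013/155740 ≈ 0.84765)
1/(K + P(h)) = 1/(132013/155740 - 927) = 1/(-144238967/155740) = -155740/144238967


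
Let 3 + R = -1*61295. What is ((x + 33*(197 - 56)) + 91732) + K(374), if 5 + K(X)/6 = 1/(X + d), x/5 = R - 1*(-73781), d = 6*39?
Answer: 48266083/304 ≈ 1.5877e+5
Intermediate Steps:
R = -61298 (R = -3 - 1*61295 = -3 - 61295 = -61298)
d = 234
x = 62415 (x = 5*(-61298 - 1*(-73781)) = 5*(-61298 + 73781) = 5*12483 = 62415)
K(X) = -30 + 6/(234 + X) (K(X) = -30 + 6/(X + 234) = -30 + 6/(234 + X))
((x + 33*(197 - 56)) + 91732) + K(374) = ((62415 + 33*(197 - 56)) + 91732) + 6*(-1169 - 5*374)/(234 + 374) = ((62415 + 33*141) + 91732) + 6*(-1169 - 1870)/608 = ((62415 + 4653) + 91732) + 6*(1/608)*(-3039) = (67068 + 91732) - 9117/304 = 158800 - 9117/304 = 48266083/304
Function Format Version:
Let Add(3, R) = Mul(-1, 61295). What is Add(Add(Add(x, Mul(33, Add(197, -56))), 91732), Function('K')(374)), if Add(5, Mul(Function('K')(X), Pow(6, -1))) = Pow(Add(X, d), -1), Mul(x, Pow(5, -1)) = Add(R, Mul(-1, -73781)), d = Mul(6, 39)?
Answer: Rational(48266083, 304) ≈ 1.5877e+5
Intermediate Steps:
R = -61298 (R = Add(-3, Mul(-1, 61295)) = Add(-3, -61295) = -61298)
d = 234
x = 62415 (x = Mul(5, Add(-61298, Mul(-1, -73781))) = Mul(5, Add(-61298, 73781)) = Mul(5, 12483) = 62415)
Function('K')(X) = Add(-30, Mul(6, Pow(Add(234, X), -1))) (Function('K')(X) = Add(-30, Mul(6, Pow(Add(X, 234), -1))) = Add(-30, Mul(6, Pow(Add(234, X), -1))))
Add(Add(Add(x, Mul(33, Add(197, -56))), 91732), Function('K')(374)) = Add(Add(Add(62415, Mul(33, Add(197, -56))), 91732), Mul(6, Pow(Add(234, 374), -1), Add(-1169, Mul(-5, 374)))) = Add(Add(Add(62415, Mul(33, 141)), 91732), Mul(6, Pow(608, -1), Add(-1169, -1870))) = Add(Add(Add(62415, 4653), 91732), Mul(6, Rational(1, 608), -3039)) = Add(Add(67068, 91732), Rational(-9117, 304)) = Add(158800, Rational(-9117, 304)) = Rational(48266083, 304)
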